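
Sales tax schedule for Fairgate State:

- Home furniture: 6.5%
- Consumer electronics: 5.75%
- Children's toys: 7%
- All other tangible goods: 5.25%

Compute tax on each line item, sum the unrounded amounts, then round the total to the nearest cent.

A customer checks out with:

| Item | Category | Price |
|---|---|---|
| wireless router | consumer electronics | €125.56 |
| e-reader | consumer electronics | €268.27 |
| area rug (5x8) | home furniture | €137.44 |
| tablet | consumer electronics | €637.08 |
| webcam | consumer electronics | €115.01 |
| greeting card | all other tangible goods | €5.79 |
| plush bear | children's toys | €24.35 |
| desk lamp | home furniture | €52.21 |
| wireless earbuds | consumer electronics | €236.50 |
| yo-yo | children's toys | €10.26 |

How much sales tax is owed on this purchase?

€94.54

Wireless router €125.56: consumer electronics → 5.75% → €7.2197
E-reader €268.27: consumer electronics → 5.75% → €15.425525
Area rug (5x8) €137.44: home furniture → 6.5% → €8.9336
Tablet €637.08: consumer electronics → 5.75% → €36.6321
Webcam €115.01: consumer electronics → 5.75% → €6.613075
Greeting card €5.79: all other tangible goods → 5.25% → €0.303975
Plush bear €24.35: children's toys → 7% → €1.7045
Desk lamp €52.21: home furniture → 6.5% → €3.39365
Wireless earbuds €236.50: consumer electronics → 5.75% → €13.59875
Yo-yo €10.26: children's toys → 7% → €0.7182
Unrounded tax sum = €94.543075 → €94.54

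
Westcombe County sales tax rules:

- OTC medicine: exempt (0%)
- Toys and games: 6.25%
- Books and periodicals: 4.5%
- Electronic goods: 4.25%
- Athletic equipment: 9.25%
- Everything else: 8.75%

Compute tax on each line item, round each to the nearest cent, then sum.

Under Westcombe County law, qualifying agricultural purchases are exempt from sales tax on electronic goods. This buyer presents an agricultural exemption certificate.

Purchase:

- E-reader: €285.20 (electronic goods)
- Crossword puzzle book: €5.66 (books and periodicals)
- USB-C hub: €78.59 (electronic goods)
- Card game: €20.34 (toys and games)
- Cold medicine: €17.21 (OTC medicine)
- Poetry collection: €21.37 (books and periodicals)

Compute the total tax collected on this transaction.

E-reader €285.20: electronic goods, buyer-exempt → 0% → €0.00
Crossword puzzle book €5.66: books and periodicals → 4.5% → €0.25
USB-C hub €78.59: electronic goods, buyer-exempt → 0% → €0.00
Card game €20.34: toys and games → 6.25% → €1.27
Cold medicine €17.21: OTC medicine → 0% → €0.00
Poetry collection €21.37: books and periodicals → 4.5% → €0.96
Total tax = €0.25 + €1.27 + €0.96 = €2.48

€2.48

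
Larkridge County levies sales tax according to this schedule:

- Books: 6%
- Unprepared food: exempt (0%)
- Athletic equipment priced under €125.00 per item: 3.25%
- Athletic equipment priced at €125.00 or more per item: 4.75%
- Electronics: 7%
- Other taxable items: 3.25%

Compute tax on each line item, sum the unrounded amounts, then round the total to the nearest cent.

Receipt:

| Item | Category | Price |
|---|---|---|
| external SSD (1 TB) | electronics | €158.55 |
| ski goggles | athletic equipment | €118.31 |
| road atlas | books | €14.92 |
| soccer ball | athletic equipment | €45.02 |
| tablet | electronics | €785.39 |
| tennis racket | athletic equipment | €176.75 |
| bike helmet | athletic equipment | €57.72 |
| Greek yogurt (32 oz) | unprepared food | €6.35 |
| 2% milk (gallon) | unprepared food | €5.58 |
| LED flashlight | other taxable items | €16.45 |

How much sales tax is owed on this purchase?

External SSD (1 TB) €158.55: electronics → 7% → €11.0985
Ski goggles €118.31: athletic equipment, under €125.00 → 3.25% → €3.845075
Road atlas €14.92: books → 6% → €0.8952
Soccer ball €45.02: athletic equipment, under €125.00 → 3.25% → €1.46315
Tablet €785.39: electronics → 7% → €54.9773
Tennis racket €176.75: athletic equipment, €125.00 or more → 4.75% → €8.395625
Bike helmet €57.72: athletic equipment, under €125.00 → 3.25% → €1.8759
Greek yogurt (32 oz) €6.35: unprepared food → 0% → €0.00
2% milk (gallon) €5.58: unprepared food → 0% → €0.00
LED flashlight €16.45: other taxable items → 3.25% → €0.534625
Unrounded tax sum = €83.085375 → €83.09

€83.09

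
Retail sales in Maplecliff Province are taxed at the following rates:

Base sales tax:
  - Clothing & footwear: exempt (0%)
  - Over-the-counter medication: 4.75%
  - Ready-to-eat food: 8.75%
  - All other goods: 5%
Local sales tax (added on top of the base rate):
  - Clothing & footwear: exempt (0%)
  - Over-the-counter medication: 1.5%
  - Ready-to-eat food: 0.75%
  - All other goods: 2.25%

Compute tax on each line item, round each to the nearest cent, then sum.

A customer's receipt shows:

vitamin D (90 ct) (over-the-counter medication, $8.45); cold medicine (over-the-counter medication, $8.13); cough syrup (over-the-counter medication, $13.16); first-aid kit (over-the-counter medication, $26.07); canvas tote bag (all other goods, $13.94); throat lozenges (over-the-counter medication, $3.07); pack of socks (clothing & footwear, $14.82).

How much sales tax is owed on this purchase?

$4.69

Vitamin D (90 ct) $8.45: over-the-counter medication → 4.75% + 1.5% local = 6.25% → $0.53
Cold medicine $8.13: over-the-counter medication → 4.75% + 1.5% local = 6.25% → $0.51
Cough syrup $13.16: over-the-counter medication → 4.75% + 1.5% local = 6.25% → $0.82
First-aid kit $26.07: over-the-counter medication → 4.75% + 1.5% local = 6.25% → $1.63
Canvas tote bag $13.94: all other goods → 5% + 2.25% local = 7.25% → $1.01
Throat lozenges $3.07: over-the-counter medication → 4.75% + 1.5% local = 6.25% → $0.19
Pack of socks $14.82: clothing & footwear → 0% + 0% local = 0% → $0.00
Total tax = $0.53 + $0.51 + $0.82 + $1.63 + $1.01 + $0.19 = $4.69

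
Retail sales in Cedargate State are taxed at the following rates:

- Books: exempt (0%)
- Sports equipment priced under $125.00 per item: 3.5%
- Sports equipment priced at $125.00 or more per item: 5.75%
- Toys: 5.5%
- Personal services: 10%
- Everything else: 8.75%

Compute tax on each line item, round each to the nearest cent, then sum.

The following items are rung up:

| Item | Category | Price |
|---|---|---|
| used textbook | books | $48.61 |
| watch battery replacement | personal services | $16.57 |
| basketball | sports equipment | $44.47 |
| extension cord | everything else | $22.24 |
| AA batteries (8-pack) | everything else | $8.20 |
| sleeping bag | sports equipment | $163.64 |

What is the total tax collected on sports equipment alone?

Basketball $44.47: sports equipment, under $125.00 → 3.5% → $1.56
Sleeping bag $163.64: sports equipment, $125.00 or more → 5.75% → $9.41
Tax on sports equipment = $1.56 + $9.41 = $10.97

$10.97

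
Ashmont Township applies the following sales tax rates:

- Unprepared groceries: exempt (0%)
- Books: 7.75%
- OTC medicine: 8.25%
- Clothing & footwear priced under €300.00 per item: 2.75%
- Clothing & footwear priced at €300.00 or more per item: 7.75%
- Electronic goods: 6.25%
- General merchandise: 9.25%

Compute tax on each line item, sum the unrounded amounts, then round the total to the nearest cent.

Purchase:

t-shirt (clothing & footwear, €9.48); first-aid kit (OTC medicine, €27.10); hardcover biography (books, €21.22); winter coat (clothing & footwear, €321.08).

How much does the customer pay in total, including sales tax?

€407.90

T-shirt €9.48: clothing & footwear, under €300.00 → 2.75% → €0.2607
First-aid kit €27.10: OTC medicine → 8.25% → €2.23575
Hardcover biography €21.22: books → 7.75% → €1.64455
Winter coat €321.08: clothing & footwear, €300.00 or more → 7.75% → €24.8837
Subtotal = €378.88; unrounded tax = €29.0247 → €29.02; total due = €407.90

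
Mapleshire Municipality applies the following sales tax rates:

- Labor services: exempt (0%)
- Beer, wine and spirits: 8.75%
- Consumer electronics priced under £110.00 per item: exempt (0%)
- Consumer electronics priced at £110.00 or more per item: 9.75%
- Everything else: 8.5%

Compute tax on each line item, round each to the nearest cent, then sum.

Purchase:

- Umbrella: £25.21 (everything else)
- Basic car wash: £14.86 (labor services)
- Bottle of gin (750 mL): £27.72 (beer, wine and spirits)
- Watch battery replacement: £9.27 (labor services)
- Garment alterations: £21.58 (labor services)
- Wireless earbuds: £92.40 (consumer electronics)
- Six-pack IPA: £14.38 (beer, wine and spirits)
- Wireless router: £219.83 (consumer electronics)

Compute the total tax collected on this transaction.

£27.26

Umbrella £25.21: everything else → 8.5% → £2.14
Basic car wash £14.86: labor services → 0% → £0.00
Bottle of gin (750 mL) £27.72: beer, wine and spirits → 8.75% → £2.43
Watch battery replacement £9.27: labor services → 0% → £0.00
Garment alterations £21.58: labor services → 0% → £0.00
Wireless earbuds £92.40: consumer electronics, under £110.00 → 0% → £0.00
Six-pack IPA £14.38: beer, wine and spirits → 8.75% → £1.26
Wireless router £219.83: consumer electronics, £110.00 or more → 9.75% → £21.43
Total tax = £2.14 + £2.43 + £1.26 + £21.43 = £27.26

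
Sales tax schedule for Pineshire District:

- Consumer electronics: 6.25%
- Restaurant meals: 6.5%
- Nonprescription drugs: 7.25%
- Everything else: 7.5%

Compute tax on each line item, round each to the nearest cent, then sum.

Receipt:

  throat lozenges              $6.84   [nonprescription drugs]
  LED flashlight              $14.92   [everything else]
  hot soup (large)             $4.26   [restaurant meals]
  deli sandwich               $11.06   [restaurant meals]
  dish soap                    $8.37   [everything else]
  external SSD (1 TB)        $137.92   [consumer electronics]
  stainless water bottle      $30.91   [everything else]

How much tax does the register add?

Throat lozenges $6.84: nonprescription drugs → 7.25% → $0.50
LED flashlight $14.92: everything else → 7.5% → $1.12
Hot soup (large) $4.26: restaurant meals → 6.5% → $0.28
Deli sandwich $11.06: restaurant meals → 6.5% → $0.72
Dish soap $8.37: everything else → 7.5% → $0.63
External SSD (1 TB) $137.92: consumer electronics → 6.25% → $8.62
Stainless water bottle $30.91: everything else → 7.5% → $2.32
Total tax = $0.50 + $1.12 + $0.28 + $0.72 + $0.63 + $8.62 + $2.32 = $14.19

$14.19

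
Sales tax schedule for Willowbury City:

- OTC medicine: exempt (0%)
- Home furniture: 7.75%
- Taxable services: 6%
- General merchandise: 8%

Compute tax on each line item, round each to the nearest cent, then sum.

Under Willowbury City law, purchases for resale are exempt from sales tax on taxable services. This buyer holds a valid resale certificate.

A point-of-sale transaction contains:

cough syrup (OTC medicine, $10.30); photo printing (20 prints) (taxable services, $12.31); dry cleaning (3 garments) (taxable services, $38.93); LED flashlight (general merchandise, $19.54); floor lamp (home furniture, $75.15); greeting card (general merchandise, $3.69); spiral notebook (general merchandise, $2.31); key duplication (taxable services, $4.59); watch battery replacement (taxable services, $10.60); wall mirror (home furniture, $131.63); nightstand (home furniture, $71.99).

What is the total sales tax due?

$23.64

Cough syrup $10.30: OTC medicine → 0% → $0.00
Photo printing (20 prints) $12.31: taxable services, buyer-exempt → 0% → $0.00
Dry cleaning (3 garments) $38.93: taxable services, buyer-exempt → 0% → $0.00
LED flashlight $19.54: general merchandise → 8% → $1.56
Floor lamp $75.15: home furniture → 7.75% → $5.82
Greeting card $3.69: general merchandise → 8% → $0.30
Spiral notebook $2.31: general merchandise → 8% → $0.18
Key duplication $4.59: taxable services, buyer-exempt → 0% → $0.00
Watch battery replacement $10.60: taxable services, buyer-exempt → 0% → $0.00
Wall mirror $131.63: home furniture → 7.75% → $10.20
Nightstand $71.99: home furniture → 7.75% → $5.58
Total tax = $1.56 + $5.82 + $0.30 + $0.18 + $10.20 + $5.58 = $23.64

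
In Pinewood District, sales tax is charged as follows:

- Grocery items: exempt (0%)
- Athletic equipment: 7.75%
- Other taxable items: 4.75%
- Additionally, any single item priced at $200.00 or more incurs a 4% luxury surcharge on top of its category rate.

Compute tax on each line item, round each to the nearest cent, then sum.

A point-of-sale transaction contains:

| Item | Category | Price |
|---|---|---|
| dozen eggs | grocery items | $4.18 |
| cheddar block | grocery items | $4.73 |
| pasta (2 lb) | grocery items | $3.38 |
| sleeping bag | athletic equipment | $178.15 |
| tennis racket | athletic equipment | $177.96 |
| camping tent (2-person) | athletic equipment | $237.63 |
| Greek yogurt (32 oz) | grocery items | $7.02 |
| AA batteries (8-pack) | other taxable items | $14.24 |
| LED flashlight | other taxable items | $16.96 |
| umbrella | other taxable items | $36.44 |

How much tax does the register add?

Dozen eggs $4.18: grocery items → 0% → $0.00
Cheddar block $4.73: grocery items → 0% → $0.00
Pasta (2 lb) $3.38: grocery items → 0% → $0.00
Sleeping bag $178.15: athletic equipment → 7.75% → $13.81
Tennis racket $177.96: athletic equipment → 7.75% → $13.79
Camping tent (2-person) $237.63: athletic equipment → 7.75% + 4% surcharge = 11.75% → $27.92
Greek yogurt (32 oz) $7.02: grocery items → 0% → $0.00
AA batteries (8-pack) $14.24: other taxable items → 4.75% → $0.68
LED flashlight $16.96: other taxable items → 4.75% → $0.81
Umbrella $36.44: other taxable items → 4.75% → $1.73
Total tax = $13.81 + $13.79 + $27.92 + $0.68 + $0.81 + $1.73 = $58.74

$58.74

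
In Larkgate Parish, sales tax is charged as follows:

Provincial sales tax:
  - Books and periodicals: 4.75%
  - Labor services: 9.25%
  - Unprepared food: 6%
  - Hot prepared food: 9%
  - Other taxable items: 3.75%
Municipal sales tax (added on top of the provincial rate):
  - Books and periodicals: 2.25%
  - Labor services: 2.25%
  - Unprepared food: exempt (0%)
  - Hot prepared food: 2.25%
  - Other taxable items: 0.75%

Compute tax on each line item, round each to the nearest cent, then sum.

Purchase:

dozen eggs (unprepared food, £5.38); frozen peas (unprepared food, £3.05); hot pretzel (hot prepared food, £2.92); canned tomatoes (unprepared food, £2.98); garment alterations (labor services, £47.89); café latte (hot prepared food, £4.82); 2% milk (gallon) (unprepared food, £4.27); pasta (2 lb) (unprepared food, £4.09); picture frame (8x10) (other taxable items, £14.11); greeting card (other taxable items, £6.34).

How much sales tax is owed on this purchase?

Dozen eggs £5.38: unprepared food → 6% + 0% municipal = 6% → £0.32
Frozen peas £3.05: unprepared food → 6% + 0% municipal = 6% → £0.18
Hot pretzel £2.92: hot prepared food → 9% + 2.25% municipal = 11.25% → £0.33
Canned tomatoes £2.98: unprepared food → 6% + 0% municipal = 6% → £0.18
Garment alterations £47.89: labor services → 9.25% + 2.25% municipal = 11.5% → £5.51
Café latte £4.82: hot prepared food → 9% + 2.25% municipal = 11.25% → £0.54
2% milk (gallon) £4.27: unprepared food → 6% + 0% municipal = 6% → £0.26
Pasta (2 lb) £4.09: unprepared food → 6% + 0% municipal = 6% → £0.25
Picture frame (8x10) £14.11: other taxable items → 3.75% + 0.75% municipal = 4.5% → £0.63
Greeting card £6.34: other taxable items → 3.75% + 0.75% municipal = 4.5% → £0.29
Total tax = £0.32 + £0.18 + £0.33 + £0.18 + £5.51 + £0.54 + £0.26 + £0.25 + £0.63 + £0.29 = £8.49

£8.49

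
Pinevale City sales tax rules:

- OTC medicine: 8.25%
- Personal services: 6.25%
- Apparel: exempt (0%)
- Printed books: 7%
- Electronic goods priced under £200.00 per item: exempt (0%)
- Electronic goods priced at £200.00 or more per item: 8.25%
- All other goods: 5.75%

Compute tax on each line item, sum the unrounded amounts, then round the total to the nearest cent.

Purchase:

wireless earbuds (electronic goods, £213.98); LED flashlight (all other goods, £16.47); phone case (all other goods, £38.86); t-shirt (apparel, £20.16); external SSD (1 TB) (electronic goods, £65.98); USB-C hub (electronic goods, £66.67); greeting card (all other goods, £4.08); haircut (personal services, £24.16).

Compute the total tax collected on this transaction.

Wireless earbuds £213.98: electronic goods, £200.00 or more → 8.25% → £17.65335
LED flashlight £16.47: all other goods → 5.75% → £0.947025
Phone case £38.86: all other goods → 5.75% → £2.23445
T-shirt £20.16: apparel → 0% → £0.00
External SSD (1 TB) £65.98: electronic goods, under £200.00 → 0% → £0.00
USB-C hub £66.67: electronic goods, under £200.00 → 0% → £0.00
Greeting card £4.08: all other goods → 5.75% → £0.2346
Haircut £24.16: personal services → 6.25% → £1.51
Unrounded tax sum = £22.579425 → £22.58

£22.58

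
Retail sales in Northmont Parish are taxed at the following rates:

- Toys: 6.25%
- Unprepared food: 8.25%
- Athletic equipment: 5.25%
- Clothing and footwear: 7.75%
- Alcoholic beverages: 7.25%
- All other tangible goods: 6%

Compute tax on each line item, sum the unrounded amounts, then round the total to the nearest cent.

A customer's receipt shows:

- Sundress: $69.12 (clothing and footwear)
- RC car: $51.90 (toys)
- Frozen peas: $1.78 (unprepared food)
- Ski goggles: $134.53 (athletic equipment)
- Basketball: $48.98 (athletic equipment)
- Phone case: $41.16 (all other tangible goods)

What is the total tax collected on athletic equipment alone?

Ski goggles $134.53: athletic equipment → 5.25% → $7.062825
Basketball $48.98: athletic equipment → 5.25% → $2.57145
Tax on athletic equipment: unrounded sum = $9.634275 → $9.63

$9.63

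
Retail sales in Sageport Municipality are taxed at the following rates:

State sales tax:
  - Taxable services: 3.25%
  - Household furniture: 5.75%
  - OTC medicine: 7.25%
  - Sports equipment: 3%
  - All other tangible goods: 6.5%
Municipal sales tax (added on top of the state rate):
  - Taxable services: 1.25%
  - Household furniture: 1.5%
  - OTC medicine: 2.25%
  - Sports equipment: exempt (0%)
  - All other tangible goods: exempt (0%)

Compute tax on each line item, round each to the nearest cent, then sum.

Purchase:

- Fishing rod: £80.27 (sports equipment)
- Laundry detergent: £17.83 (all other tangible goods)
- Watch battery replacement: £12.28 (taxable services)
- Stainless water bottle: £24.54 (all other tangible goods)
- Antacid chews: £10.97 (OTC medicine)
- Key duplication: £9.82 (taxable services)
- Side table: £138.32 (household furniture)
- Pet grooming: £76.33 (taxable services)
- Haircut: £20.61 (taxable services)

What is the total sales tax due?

£21.59

Fishing rod £80.27: sports equipment → 3% + 0% municipal = 3% → £2.41
Laundry detergent £17.83: all other tangible goods → 6.5% + 0% municipal = 6.5% → £1.16
Watch battery replacement £12.28: taxable services → 3.25% + 1.25% municipal = 4.5% → £0.55
Stainless water bottle £24.54: all other tangible goods → 6.5% + 0% municipal = 6.5% → £1.60
Antacid chews £10.97: OTC medicine → 7.25% + 2.25% municipal = 9.5% → £1.04
Key duplication £9.82: taxable services → 3.25% + 1.25% municipal = 4.5% → £0.44
Side table £138.32: household furniture → 5.75% + 1.5% municipal = 7.25% → £10.03
Pet grooming £76.33: taxable services → 3.25% + 1.25% municipal = 4.5% → £3.43
Haircut £20.61: taxable services → 3.25% + 1.25% municipal = 4.5% → £0.93
Total tax = £2.41 + £1.16 + £0.55 + £1.60 + £1.04 + £0.44 + £10.03 + £3.43 + £0.93 = £21.59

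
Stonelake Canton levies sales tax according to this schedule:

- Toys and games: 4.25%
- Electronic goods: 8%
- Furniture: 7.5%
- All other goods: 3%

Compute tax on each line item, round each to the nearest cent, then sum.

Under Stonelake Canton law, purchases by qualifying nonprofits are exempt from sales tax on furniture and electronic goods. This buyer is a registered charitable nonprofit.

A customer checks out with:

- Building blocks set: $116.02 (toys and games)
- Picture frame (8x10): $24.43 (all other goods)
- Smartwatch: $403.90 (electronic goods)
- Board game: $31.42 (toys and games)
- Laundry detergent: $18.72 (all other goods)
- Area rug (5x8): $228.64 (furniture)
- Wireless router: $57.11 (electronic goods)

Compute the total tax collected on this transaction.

Building blocks set $116.02: toys and games → 4.25% → $4.93
Picture frame (8x10) $24.43: all other goods → 3% → $0.73
Smartwatch $403.90: electronic goods, buyer-exempt → 0% → $0.00
Board game $31.42: toys and games → 4.25% → $1.34
Laundry detergent $18.72: all other goods → 3% → $0.56
Area rug (5x8) $228.64: furniture, buyer-exempt → 0% → $0.00
Wireless router $57.11: electronic goods, buyer-exempt → 0% → $0.00
Total tax = $4.93 + $0.73 + $1.34 + $0.56 = $7.56

$7.56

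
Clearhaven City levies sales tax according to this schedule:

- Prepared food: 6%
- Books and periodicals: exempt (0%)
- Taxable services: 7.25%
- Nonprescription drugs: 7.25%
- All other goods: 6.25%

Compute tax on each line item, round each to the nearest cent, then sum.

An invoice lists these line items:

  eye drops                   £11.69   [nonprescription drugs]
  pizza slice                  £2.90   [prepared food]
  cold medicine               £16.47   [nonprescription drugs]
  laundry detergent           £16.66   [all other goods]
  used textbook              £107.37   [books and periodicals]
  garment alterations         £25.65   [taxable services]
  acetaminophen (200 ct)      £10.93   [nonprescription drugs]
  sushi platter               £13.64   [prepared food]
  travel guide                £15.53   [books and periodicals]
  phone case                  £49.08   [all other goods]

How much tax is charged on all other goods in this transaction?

£4.11

Laundry detergent £16.66: all other goods → 6.25% → £1.04
Phone case £49.08: all other goods → 6.25% → £3.07
Tax on all other goods = £1.04 + £3.07 = £4.11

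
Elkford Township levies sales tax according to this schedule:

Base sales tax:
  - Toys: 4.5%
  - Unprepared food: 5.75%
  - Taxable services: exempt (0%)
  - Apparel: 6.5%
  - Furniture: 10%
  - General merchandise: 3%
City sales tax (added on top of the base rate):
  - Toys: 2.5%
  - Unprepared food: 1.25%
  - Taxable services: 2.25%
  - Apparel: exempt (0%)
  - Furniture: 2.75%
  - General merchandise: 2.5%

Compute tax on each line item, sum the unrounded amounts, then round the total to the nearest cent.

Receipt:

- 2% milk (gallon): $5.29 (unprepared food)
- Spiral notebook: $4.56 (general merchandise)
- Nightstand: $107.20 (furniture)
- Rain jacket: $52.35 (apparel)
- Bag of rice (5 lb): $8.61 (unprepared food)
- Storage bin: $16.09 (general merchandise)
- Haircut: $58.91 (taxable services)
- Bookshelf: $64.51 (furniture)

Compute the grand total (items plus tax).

$346.25

2% milk (gallon) $5.29: unprepared food → 5.75% + 1.25% city = 7% → $0.3703
Spiral notebook $4.56: general merchandise → 3% + 2.5% city = 5.5% → $0.2508
Nightstand $107.20: furniture → 10% + 2.75% city = 12.75% → $13.668
Rain jacket $52.35: apparel → 6.5% + 0% city = 6.5% → $3.40275
Bag of rice (5 lb) $8.61: unprepared food → 5.75% + 1.25% city = 7% → $0.6027
Storage bin $16.09: general merchandise → 3% + 2.5% city = 5.5% → $0.88495
Haircut $58.91: taxable services → 0% + 2.25% city = 2.25% → $1.325475
Bookshelf $64.51: furniture → 10% + 2.75% city = 12.75% → $8.225025
Subtotal = $317.52; unrounded tax = $28.73 → $28.73; total due = $346.25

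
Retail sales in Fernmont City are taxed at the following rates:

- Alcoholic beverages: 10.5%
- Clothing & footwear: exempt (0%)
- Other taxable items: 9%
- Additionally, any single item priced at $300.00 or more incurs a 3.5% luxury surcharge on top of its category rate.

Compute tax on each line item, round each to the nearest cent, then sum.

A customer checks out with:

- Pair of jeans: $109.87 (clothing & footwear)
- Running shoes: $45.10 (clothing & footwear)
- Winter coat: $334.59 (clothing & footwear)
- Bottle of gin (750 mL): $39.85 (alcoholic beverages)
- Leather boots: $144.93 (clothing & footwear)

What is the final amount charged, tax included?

Pair of jeans $109.87: clothing & footwear → 0% → $0.00
Running shoes $45.10: clothing & footwear → 0% → $0.00
Winter coat $334.59: clothing & footwear → 0% + 3.5% surcharge = 3.5% → $11.71
Bottle of gin (750 mL) $39.85: alcoholic beverages → 10.5% → $4.18
Leather boots $144.93: clothing & footwear → 0% → $0.00
Subtotal = $674.34; tax = $15.89; total due = $690.23

$690.23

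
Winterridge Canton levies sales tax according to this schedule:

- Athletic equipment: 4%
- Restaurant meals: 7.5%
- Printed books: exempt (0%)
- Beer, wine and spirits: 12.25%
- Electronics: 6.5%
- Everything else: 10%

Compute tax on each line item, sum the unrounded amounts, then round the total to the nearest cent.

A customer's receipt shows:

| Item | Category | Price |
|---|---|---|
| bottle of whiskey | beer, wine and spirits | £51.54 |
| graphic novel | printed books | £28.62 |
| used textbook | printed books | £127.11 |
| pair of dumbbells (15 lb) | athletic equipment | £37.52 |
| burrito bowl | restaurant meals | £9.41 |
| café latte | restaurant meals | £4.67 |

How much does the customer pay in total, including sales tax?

Bottle of whiskey £51.54: beer, wine and spirits → 12.25% → £6.31365
Graphic novel £28.62: printed books → 0% → £0.00
Used textbook £127.11: printed books → 0% → £0.00
Pair of dumbbells (15 lb) £37.52: athletic equipment → 4% → £1.5008
Burrito bowl £9.41: restaurant meals → 7.5% → £0.70575
Café latte £4.67: restaurant meals → 7.5% → £0.35025
Subtotal = £258.87; unrounded tax = £8.87045 → £8.87; total due = £267.74

£267.74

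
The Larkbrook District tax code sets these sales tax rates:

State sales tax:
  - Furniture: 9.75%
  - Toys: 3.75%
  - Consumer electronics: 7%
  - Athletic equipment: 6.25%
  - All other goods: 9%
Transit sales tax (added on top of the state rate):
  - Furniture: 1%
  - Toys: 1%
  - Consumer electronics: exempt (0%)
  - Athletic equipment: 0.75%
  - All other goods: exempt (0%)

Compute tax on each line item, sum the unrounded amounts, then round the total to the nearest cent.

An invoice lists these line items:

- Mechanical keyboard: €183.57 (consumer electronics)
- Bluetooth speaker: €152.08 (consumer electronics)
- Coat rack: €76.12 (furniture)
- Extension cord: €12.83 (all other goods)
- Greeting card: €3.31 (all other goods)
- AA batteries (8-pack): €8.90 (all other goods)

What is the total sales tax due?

€33.93

Mechanical keyboard €183.57: consumer electronics → 7% + 0% transit = 7% → €12.8499
Bluetooth speaker €152.08: consumer electronics → 7% + 0% transit = 7% → €10.6456
Coat rack €76.12: furniture → 9.75% + 1% transit = 10.75% → €8.1829
Extension cord €12.83: all other goods → 9% + 0% transit = 9% → €1.1547
Greeting card €3.31: all other goods → 9% + 0% transit = 9% → €0.2979
AA batteries (8-pack) €8.90: all other goods → 9% + 0% transit = 9% → €0.801
Unrounded tax sum = €33.932 → €33.93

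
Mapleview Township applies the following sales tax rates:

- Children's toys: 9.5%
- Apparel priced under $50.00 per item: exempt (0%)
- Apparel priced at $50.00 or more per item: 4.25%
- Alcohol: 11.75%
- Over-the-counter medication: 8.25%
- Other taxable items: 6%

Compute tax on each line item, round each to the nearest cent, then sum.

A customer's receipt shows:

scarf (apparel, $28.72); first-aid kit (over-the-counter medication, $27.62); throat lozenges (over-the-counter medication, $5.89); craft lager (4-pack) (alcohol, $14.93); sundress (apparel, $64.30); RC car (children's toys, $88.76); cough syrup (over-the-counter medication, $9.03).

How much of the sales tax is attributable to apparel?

Scarf $28.72: apparel, under $50.00 → 0% → $0.00
Sundress $64.30: apparel, $50.00 or more → 4.25% → $2.73
Tax on apparel = $0.00 + $2.73 = $2.73

$2.73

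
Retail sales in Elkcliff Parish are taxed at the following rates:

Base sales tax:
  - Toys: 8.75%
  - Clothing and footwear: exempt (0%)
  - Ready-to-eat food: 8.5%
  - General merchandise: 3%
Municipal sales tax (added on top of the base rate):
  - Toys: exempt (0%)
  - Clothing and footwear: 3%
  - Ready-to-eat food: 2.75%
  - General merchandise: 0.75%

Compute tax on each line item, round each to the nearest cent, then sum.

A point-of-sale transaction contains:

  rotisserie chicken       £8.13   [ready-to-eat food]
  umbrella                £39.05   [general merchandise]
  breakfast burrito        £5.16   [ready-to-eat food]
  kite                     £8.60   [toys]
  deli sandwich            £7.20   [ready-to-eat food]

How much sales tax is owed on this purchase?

Rotisserie chicken £8.13: ready-to-eat food → 8.5% + 2.75% municipal = 11.25% → £0.91
Umbrella £39.05: general merchandise → 3% + 0.75% municipal = 3.75% → £1.46
Breakfast burrito £5.16: ready-to-eat food → 8.5% + 2.75% municipal = 11.25% → £0.58
Kite £8.60: toys → 8.75% + 0% municipal = 8.75% → £0.75
Deli sandwich £7.20: ready-to-eat food → 8.5% + 2.75% municipal = 11.25% → £0.81
Total tax = £0.91 + £1.46 + £0.58 + £0.75 + £0.81 = £4.51

£4.51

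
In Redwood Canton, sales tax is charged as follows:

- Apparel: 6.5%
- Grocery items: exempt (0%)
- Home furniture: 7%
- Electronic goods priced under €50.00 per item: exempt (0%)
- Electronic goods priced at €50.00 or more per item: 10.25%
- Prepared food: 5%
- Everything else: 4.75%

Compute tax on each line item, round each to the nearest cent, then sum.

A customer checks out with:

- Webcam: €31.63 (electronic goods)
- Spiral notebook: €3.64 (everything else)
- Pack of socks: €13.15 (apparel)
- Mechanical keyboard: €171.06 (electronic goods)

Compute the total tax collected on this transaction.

Webcam €31.63: electronic goods, under €50.00 → 0% → €0.00
Spiral notebook €3.64: everything else → 4.75% → €0.17
Pack of socks €13.15: apparel → 6.5% → €0.85
Mechanical keyboard €171.06: electronic goods, €50.00 or more → 10.25% → €17.53
Total tax = €0.17 + €0.85 + €17.53 = €18.55

€18.55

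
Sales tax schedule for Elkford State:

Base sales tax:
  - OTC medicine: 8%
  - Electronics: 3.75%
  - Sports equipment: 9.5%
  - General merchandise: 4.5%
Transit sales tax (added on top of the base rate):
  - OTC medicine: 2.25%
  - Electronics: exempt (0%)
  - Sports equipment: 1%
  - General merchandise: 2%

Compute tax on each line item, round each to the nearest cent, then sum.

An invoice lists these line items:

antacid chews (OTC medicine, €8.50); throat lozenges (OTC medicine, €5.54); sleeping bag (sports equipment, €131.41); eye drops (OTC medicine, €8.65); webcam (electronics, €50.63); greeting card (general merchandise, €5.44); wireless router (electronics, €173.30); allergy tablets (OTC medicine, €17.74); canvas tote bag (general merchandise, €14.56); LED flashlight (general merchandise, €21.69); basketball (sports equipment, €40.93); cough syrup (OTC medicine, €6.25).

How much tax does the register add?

€34.00

Antacid chews €8.50: OTC medicine → 8% + 2.25% transit = 10.25% → €0.87
Throat lozenges €5.54: OTC medicine → 8% + 2.25% transit = 10.25% → €0.57
Sleeping bag €131.41: sports equipment → 9.5% + 1% transit = 10.5% → €13.80
Eye drops €8.65: OTC medicine → 8% + 2.25% transit = 10.25% → €0.89
Webcam €50.63: electronics → 3.75% + 0% transit = 3.75% → €1.90
Greeting card €5.44: general merchandise → 4.5% + 2% transit = 6.5% → €0.35
Wireless router €173.30: electronics → 3.75% + 0% transit = 3.75% → €6.50
Allergy tablets €17.74: OTC medicine → 8% + 2.25% transit = 10.25% → €1.82
Canvas tote bag €14.56: general merchandise → 4.5% + 2% transit = 6.5% → €0.95
LED flashlight €21.69: general merchandise → 4.5% + 2% transit = 6.5% → €1.41
Basketball €40.93: sports equipment → 9.5% + 1% transit = 10.5% → €4.30
Cough syrup €6.25: OTC medicine → 8% + 2.25% transit = 10.25% → €0.64
Total tax = €0.87 + €0.57 + €13.80 + €0.89 + €1.90 + €0.35 + €6.50 + €1.82 + €0.95 + €1.41 + €4.30 + €0.64 = €34.00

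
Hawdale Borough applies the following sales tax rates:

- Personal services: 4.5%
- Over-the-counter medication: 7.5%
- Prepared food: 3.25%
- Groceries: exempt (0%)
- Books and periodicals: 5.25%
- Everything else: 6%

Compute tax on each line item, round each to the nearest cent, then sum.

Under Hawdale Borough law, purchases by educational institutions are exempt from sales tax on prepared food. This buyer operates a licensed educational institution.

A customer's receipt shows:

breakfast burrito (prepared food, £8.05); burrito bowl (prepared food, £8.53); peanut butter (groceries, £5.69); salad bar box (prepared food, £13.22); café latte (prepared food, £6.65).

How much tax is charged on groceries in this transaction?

£0.00

Peanut butter £5.69: groceries → 0% → £0.00
Tax on groceries = £0.00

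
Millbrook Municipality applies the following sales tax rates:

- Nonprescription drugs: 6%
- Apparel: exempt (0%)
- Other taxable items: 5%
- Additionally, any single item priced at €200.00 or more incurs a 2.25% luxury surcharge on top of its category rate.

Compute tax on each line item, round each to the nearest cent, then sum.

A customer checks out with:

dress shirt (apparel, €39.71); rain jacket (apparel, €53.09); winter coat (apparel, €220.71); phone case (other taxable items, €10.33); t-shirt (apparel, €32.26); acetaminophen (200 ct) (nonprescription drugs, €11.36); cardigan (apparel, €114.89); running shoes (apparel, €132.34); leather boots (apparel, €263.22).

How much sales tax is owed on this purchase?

Dress shirt €39.71: apparel → 0% → €0.00
Rain jacket €53.09: apparel → 0% → €0.00
Winter coat €220.71: apparel → 0% + 2.25% surcharge = 2.25% → €4.97
Phone case €10.33: other taxable items → 5% → €0.52
T-shirt €32.26: apparel → 0% → €0.00
Acetaminophen (200 ct) €11.36: nonprescription drugs → 6% → €0.68
Cardigan €114.89: apparel → 0% → €0.00
Running shoes €132.34: apparel → 0% → €0.00
Leather boots €263.22: apparel → 0% + 2.25% surcharge = 2.25% → €5.92
Total tax = €4.97 + €0.52 + €0.68 + €5.92 = €12.09

€12.09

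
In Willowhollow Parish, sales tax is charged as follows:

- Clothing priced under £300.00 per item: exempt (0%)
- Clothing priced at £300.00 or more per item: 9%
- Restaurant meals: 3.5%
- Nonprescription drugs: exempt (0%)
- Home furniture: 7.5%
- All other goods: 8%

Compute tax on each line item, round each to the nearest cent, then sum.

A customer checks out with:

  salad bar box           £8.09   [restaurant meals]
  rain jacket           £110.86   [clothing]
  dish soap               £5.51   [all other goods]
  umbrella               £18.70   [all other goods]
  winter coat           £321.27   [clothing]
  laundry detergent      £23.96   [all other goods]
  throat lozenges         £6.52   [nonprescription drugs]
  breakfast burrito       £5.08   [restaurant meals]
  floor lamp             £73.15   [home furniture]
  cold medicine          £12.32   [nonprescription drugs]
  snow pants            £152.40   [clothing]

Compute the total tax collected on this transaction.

£38.72

Salad bar box £8.09: restaurant meals → 3.5% → £0.28
Rain jacket £110.86: clothing, under £300.00 → 0% → £0.00
Dish soap £5.51: all other goods → 8% → £0.44
Umbrella £18.70: all other goods → 8% → £1.50
Winter coat £321.27: clothing, £300.00 or more → 9% → £28.91
Laundry detergent £23.96: all other goods → 8% → £1.92
Throat lozenges £6.52: nonprescription drugs → 0% → £0.00
Breakfast burrito £5.08: restaurant meals → 3.5% → £0.18
Floor lamp £73.15: home furniture → 7.5% → £5.49
Cold medicine £12.32: nonprescription drugs → 0% → £0.00
Snow pants £152.40: clothing, under £300.00 → 0% → £0.00
Total tax = £0.28 + £0.44 + £1.50 + £28.91 + £1.92 + £0.18 + £5.49 = £38.72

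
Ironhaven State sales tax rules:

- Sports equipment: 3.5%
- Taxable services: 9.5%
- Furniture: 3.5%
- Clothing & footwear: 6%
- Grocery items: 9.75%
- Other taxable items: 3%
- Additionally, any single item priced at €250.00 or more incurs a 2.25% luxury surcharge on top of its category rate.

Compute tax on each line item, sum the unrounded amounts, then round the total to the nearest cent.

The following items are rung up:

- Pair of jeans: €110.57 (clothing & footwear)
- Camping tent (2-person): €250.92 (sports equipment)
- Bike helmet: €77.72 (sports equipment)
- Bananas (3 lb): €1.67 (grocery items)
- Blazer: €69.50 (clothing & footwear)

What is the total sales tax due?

€28.12

Pair of jeans €110.57: clothing & footwear → 6% → €6.6342
Camping tent (2-person) €250.92: sports equipment → 3.5% + 2.25% surcharge = 5.75% → €14.4279
Bike helmet €77.72: sports equipment → 3.5% → €2.7202
Bananas (3 lb) €1.67: grocery items → 9.75% → €0.162825
Blazer €69.50: clothing & footwear → 6% → €4.17
Unrounded tax sum = €28.115125 → €28.12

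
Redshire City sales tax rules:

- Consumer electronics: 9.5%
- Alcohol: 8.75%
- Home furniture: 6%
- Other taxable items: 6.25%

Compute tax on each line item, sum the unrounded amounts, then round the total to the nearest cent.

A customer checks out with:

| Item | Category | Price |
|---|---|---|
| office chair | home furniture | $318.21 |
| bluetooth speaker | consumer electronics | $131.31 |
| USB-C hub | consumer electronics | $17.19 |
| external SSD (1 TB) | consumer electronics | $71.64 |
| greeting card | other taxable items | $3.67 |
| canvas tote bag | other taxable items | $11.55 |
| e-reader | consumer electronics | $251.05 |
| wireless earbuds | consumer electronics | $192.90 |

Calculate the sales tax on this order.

$83.13

Office chair $318.21: home furniture → 6% → $19.0926
Bluetooth speaker $131.31: consumer electronics → 9.5% → $12.47445
USB-C hub $17.19: consumer electronics → 9.5% → $1.63305
External SSD (1 TB) $71.64: consumer electronics → 9.5% → $6.8058
Greeting card $3.67: other taxable items → 6.25% → $0.229375
Canvas tote bag $11.55: other taxable items → 6.25% → $0.721875
E-reader $251.05: consumer electronics → 9.5% → $23.84975
Wireless earbuds $192.90: consumer electronics → 9.5% → $18.3255
Unrounded tax sum = $83.1324 → $83.13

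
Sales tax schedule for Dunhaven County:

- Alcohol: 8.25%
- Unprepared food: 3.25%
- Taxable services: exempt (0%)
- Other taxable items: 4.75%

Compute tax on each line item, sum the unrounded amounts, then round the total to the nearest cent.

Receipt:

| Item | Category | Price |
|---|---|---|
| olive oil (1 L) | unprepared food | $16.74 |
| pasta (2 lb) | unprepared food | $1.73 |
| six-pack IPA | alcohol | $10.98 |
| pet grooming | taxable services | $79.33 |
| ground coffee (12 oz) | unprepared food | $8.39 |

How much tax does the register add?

$1.78

Olive oil (1 L) $16.74: unprepared food → 3.25% → $0.54405
Pasta (2 lb) $1.73: unprepared food → 3.25% → $0.056225
Six-pack IPA $10.98: alcohol → 8.25% → $0.90585
Pet grooming $79.33: taxable services → 0% → $0.00
Ground coffee (12 oz) $8.39: unprepared food → 3.25% → $0.272675
Unrounded tax sum = $1.7788 → $1.78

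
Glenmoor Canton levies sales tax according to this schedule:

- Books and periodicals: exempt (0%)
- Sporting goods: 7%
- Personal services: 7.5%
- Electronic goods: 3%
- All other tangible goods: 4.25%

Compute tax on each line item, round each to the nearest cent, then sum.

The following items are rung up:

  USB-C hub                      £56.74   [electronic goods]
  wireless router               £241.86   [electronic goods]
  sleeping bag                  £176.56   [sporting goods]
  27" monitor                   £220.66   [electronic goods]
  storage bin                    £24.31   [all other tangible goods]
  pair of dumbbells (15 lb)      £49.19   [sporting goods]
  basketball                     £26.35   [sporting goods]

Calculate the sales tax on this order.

USB-C hub £56.74: electronic goods → 3% → £1.70
Wireless router £241.86: electronic goods → 3% → £7.26
Sleeping bag £176.56: sporting goods → 7% → £12.36
27" monitor £220.66: electronic goods → 3% → £6.62
Storage bin £24.31: all other tangible goods → 4.25% → £1.03
Pair of dumbbells (15 lb) £49.19: sporting goods → 7% → £3.44
Basketball £26.35: sporting goods → 7% → £1.84
Total tax = £1.70 + £7.26 + £12.36 + £6.62 + £1.03 + £3.44 + £1.84 = £34.25

£34.25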